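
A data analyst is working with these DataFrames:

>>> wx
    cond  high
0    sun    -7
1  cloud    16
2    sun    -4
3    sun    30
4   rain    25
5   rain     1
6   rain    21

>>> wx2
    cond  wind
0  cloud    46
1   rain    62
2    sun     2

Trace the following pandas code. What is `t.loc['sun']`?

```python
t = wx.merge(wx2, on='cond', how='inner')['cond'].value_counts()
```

3

merge on 'cond' (how='inner') → 7 rows:
    cond  high  wind
0    sun    -7     2
1  cloud    16    46
2    sun    -4     2
3    sun    30     2
4   rain    25    62
5   rain     1    62
6   rain    21    62
value_counts of cond:
cond
sun      3
rain     3
cloud    1
Name: count, dtype: int64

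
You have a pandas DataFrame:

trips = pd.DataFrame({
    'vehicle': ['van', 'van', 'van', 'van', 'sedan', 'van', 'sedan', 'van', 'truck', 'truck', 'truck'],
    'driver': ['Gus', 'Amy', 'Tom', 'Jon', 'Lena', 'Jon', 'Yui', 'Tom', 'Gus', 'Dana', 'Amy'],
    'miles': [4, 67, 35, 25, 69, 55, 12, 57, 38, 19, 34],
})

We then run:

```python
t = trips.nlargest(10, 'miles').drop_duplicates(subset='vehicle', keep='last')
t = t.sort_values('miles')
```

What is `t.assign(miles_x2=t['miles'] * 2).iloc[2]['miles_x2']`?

50

take 10 rows with largest miles:
   vehicle driver  miles
4    sedan   Lena     69
1      van    Amy     67
7      van    Tom     57
5      van    Jon     55
8    truck    Gus     38
2      van    Tom     35
10   truck    Amy     34
3      van    Jon     25
9    truck   Dana     19
6    sedan    Yui     12
drop duplicate vehicle (keep=last):
  vehicle driver  miles
3     van    Jon     25
9   truck   Dana     19
6   sedan    Yui     12
sort by miles:
  vehicle driver  miles
6   sedan    Yui     12
9   truck   Dana     19
3     van    Jon     25
add column miles_x2 = t['miles'] * 2:
  vehicle driver  miles  miles_x2
6   sedan    Yui     12        24
9   truck   Dana     19        38
3     van    Jon     25        50
Taking the value at position 2, column 'miles_x2' gives 50.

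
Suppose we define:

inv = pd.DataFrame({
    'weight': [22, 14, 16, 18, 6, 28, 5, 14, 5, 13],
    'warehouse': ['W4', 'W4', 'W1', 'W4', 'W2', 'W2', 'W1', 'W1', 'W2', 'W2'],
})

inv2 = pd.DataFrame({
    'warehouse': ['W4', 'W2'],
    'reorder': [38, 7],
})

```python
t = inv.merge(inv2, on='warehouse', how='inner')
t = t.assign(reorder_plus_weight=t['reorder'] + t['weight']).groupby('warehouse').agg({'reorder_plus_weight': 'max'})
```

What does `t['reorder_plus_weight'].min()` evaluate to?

35

merge on 'warehouse' (how='inner') → 7 rows:
   weight warehouse  reorder
0      22        W4       38
1      14        W4       38
2      18        W4       38
3       6        W2        7
4      28        W2        7
5       5        W2        7
6      13        W2        7
add column reorder_plus_weight = t['reorder'] + t['weight']:
   weight warehouse  reorder  reorder_plus_weight
0      22        W4       38                   60
1      14        W4       38                   52
2      18        W4       38                   56
3       6        W2        7                   13
4      28        W2        7                   35
5       5        W2        7                   12
6      13        W2        7                   20
group by warehouse, max of reorder_plus_weight:
           reorder_plus_weight
warehouse                     
W2                          35
W4                          60
So min() = 35.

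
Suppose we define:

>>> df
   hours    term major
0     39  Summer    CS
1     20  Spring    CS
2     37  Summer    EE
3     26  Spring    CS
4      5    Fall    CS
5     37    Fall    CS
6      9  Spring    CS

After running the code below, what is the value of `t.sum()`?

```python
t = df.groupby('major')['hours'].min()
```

group by major, min of hours:
major
CS     5
EE    37
Name: hours, dtype: int64
So sum() = 42.

42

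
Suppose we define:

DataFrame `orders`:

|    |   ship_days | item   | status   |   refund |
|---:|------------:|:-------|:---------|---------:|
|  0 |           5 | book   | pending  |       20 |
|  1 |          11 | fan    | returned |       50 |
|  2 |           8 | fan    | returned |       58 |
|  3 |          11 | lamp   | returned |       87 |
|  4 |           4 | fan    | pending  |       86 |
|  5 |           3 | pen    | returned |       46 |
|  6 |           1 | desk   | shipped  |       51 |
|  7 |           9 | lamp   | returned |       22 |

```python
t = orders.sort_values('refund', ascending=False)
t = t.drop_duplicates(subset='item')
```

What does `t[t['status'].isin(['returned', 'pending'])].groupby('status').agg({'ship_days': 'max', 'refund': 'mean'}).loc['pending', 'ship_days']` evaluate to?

5

sort by refund descending:
   ship_days  item    status  refund
3         11  lamp  returned      87
4          4   fan   pending      86
2          8   fan  returned      58
6          1  desk   shipped      51
1         11   fan  returned      50
5          3   pen  returned      46
7          9  lamp  returned      22
0          5  book   pending      20
drop duplicate item (keep=first):
   ship_days  item    status  refund
3         11  lamp  returned      87
4          4   fan   pending      86
6          1  desk   shipped      51
5          3   pen  returned      46
0          5  book   pending      20
filter rows where status in ['returned', 'pending']:
   ship_days  item    status  refund
3         11  lamp  returned      87
4          4   fan   pending      86
5          3   pen  returned      46
0          5  book   pending      20
group by status: max(ship_days), mean(refund):
          ship_days  refund
status                     
pending           5    53.0
returned         11    66.5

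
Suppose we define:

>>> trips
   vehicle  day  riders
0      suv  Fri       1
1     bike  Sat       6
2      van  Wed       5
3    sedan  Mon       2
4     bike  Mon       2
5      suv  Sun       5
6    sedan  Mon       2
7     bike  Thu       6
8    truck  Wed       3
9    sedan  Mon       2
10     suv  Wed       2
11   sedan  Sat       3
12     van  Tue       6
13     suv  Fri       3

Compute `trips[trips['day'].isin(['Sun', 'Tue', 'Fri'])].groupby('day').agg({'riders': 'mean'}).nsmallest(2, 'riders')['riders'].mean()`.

filter rows where day in ['Sun', 'Tue', 'Fri']:
   vehicle  day  riders
0      suv  Fri       1
5      suv  Sun       5
12     van  Tue       6
13     suv  Fri       3
group by day, mean of riders:
     riders
day        
Fri     2.0
Sun     5.0
Tue     6.0
take 2 rows with smallest riders:
     riders
day        
Fri     2.0
Sun     5.0

3.5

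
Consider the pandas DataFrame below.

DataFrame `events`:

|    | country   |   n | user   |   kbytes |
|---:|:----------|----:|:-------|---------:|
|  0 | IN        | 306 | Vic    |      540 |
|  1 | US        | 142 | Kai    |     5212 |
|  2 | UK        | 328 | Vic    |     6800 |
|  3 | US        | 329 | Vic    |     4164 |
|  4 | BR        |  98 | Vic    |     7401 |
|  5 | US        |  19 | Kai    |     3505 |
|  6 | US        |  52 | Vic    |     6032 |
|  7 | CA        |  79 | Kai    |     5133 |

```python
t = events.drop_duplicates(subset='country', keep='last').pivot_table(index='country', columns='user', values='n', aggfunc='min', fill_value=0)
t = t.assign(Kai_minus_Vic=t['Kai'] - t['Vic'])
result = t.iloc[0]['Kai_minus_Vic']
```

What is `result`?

drop duplicate country (keep=last):
  country    n user  kbytes
0      IN  306  Vic     540
2      UK  328  Vic    6800
4      BR   98  Vic    7401
6      US   52  Vic    6032
7      CA   79  Kai    5133
pivot: rows=country, cols=user, min(n):
user     Kai  Vic
country          
BR         0   98
CA        79    0
IN         0  306
UK         0  328
US         0   52
add column Kai_minus_Vic = t['Kai'] - t['Vic']:
user     Kai  Vic  Kai_minus_Vic
country                         
BR         0   98            -98
CA        79    0             79
IN         0  306           -306
UK         0  328           -328
US         0   52            -52

-98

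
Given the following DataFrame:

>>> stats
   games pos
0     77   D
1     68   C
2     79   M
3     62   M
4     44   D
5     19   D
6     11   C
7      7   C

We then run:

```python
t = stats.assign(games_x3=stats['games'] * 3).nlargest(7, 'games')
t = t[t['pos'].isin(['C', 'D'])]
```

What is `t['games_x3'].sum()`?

657

add column games_x3 = stats['games'] * 3:
   games pos  games_x3
0     77   D       231
1     68   C       204
2     79   M       237
3     62   M       186
4     44   D       132
5     19   D        57
6     11   C        33
7      7   C        21
take 7 rows with largest games:
   games pos  games_x3
2     79   M       237
0     77   D       231
1     68   C       204
3     62   M       186
4     44   D       132
5     19   D        57
6     11   C        33
filter rows where pos in ['C', 'D']:
   games pos  games_x3
0     77   D       231
1     68   C       204
4     44   D       132
5     19   D        57
6     11   C        33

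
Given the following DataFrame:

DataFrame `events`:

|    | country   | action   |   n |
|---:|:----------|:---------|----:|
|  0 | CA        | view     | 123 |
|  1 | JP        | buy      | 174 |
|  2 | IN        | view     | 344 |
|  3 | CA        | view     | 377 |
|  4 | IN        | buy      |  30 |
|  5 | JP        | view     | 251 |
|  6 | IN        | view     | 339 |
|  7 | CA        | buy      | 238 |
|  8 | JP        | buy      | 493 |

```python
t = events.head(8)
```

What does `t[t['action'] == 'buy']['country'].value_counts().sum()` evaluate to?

take first 8 rows:
  country action    n
0      CA   view  123
1      JP    buy  174
2      IN   view  344
3      CA   view  377
4      IN    buy   30
5      JP   view  251
6      IN   view  339
7      CA    buy  238
filter rows where action == 'buy':
  country action    n
1      JP    buy  174
4      IN    buy   30
7      CA    buy  238
value_counts of country:
country
JP    1
IN    1
CA    1
Name: count, dtype: int64

3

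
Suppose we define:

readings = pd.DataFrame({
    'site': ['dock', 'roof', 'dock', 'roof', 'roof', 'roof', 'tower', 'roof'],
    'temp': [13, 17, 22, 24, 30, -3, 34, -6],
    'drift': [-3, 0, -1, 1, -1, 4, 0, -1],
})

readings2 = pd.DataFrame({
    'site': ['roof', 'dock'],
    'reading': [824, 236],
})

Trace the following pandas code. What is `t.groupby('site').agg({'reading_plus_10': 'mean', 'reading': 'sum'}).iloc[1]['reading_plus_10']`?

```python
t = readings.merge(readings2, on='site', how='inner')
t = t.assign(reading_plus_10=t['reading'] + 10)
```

merge on 'site' (how='inner') → 7 rows:
   site  temp  drift  reading
0  dock    13     -3      236
1  roof    17      0      824
2  dock    22     -1      236
3  roof    24      1      824
4  roof    30     -1      824
5  roof    -3      4      824
6  roof    -6     -1      824
add column reading_plus_10 = t['reading'] + 10:
   site  temp  drift  reading  reading_plus_10
0  dock    13     -3      236              246
1  roof    17      0      824              834
2  dock    22     -1      236              246
3  roof    24      1      824              834
4  roof    30     -1      824              834
5  roof    -3      4      824              834
6  roof    -6     -1      824              834
group by site: mean(reading_plus_10), sum(reading):
      reading_plus_10  reading
site                          
dock            246.0      472
roof            834.0     4120
Taking the value at position 1, column 'reading_plus_10' gives 834.0.

834.0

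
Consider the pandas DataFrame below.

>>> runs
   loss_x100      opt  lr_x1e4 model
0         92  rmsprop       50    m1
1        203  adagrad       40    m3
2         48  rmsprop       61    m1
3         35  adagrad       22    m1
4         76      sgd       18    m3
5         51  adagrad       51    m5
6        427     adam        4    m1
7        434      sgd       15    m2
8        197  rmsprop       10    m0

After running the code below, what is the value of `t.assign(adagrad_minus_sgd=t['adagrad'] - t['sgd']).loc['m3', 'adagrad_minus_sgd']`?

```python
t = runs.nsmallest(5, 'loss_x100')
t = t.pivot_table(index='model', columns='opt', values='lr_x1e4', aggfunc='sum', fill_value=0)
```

take 5 rows with smallest loss_x100:
   loss_x100      opt  lr_x1e4 model
3         35  adagrad       22    m1
2         48  rmsprop       61    m1
5         51  adagrad       51    m5
4         76      sgd       18    m3
0         92  rmsprop       50    m1
pivot: rows=model, cols=opt, sum(lr_x1e4):
opt    adagrad  rmsprop  sgd
model                       
m1          22      111    0
m3           0        0   18
m5          51        0    0
add column adagrad_minus_sgd = t['adagrad'] - t['sgd']:
opt    adagrad  rmsprop  sgd  adagrad_minus_sgd
model                                          
m1          22      111    0                 22
m3           0        0   18                -18
m5          51        0    0                 51
Taking the value at row 'm3', column 'adagrad_minus_sgd' gives -18.

-18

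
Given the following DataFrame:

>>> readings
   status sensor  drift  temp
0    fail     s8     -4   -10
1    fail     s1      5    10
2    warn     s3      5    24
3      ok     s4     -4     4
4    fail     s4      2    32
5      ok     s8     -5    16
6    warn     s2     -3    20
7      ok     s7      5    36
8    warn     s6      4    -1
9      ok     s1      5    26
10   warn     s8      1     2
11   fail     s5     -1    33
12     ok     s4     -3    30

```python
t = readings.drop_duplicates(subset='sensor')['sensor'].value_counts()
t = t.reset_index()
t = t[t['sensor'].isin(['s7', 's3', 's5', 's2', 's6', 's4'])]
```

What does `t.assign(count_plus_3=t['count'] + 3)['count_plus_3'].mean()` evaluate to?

drop duplicate sensor (keep=first):
   status sensor  drift  temp
0    fail     s8     -4   -10
1    fail     s1      5    10
2    warn     s3      5    24
3      ok     s4     -4     4
6    warn     s2     -3    20
7      ok     s7      5    36
8    warn     s6      4    -1
11   fail     s5     -1    33
value_counts of sensor:
sensor
s8    1
s1    1
s3    1
s4    1
s2    1
s7    1
s6    1
s5    1
Name: count, dtype: int64
reset_index():
  sensor  count
0     s8      1
1     s1      1
2     s3      1
3     s4      1
4     s2      1
5     s7      1
6     s6      1
7     s5      1
filter rows where sensor in ['s7', 's3', 's5', 's2', 's6', 's4']:
  sensor  count
2     s3      1
3     s4      1
4     s2      1
5     s7      1
6     s6      1
7     s5      1
add column count_plus_3 = t['count'] + 3:
  sensor  count  count_plus_3
2     s3      1             4
3     s4      1             4
4     s2      1             4
5     s7      1             4
6     s6      1             4
7     s5      1             4
Hence 4.0.

4.0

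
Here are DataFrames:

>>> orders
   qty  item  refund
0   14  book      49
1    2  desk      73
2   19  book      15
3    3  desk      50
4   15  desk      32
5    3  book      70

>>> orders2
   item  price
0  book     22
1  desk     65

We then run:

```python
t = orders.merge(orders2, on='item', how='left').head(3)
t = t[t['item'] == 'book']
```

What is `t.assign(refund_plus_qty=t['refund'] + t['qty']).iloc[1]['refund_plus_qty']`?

34

merge on 'item' (how='left') → 6 rows:
   qty  item  refund  price
0   14  book      49     22
1    2  desk      73     65
2   19  book      15     22
3    3  desk      50     65
4   15  desk      32     65
5    3  book      70     22
take first 3 rows:
   qty  item  refund  price
0   14  book      49     22
1    2  desk      73     65
2   19  book      15     22
filter rows where item == 'book':
   qty  item  refund  price
0   14  book      49     22
2   19  book      15     22
add column refund_plus_qty = t['refund'] + t['qty']:
   qty  item  refund  price  refund_plus_qty
0   14  book      49     22               63
2   19  book      15     22               34
Reading off the value at position 1, column 'refund_plus_qty', we get 34.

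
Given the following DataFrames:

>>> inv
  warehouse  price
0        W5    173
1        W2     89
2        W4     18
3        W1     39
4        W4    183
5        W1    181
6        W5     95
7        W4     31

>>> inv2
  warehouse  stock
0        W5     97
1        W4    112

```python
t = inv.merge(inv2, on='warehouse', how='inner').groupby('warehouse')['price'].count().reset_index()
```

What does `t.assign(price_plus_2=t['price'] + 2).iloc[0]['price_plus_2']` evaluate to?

5

merge on 'warehouse' (how='inner') → 5 rows:
  warehouse  price  stock
0        W5    173     97
1        W4     18    112
2        W4    183    112
3        W5     95     97
4        W4     31    112
group by warehouse, count of price:
warehouse
W4    3
W5    2
Name: price, dtype: int64
reset_index():
  warehouse  price
0        W4      3
1        W5      2
add column price_plus_2 = t['price'] + 2:
  warehouse  price  price_plus_2
0        W4      3             5
1        W5      2             4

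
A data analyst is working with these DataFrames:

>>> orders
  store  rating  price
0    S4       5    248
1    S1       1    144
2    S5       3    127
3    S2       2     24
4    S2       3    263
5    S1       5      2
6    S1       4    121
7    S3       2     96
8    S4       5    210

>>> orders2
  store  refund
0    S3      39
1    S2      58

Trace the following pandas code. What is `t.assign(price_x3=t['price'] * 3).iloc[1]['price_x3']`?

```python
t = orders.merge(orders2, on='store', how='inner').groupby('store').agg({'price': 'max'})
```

288

merge on 'store' (how='inner') → 3 rows:
  store  rating  price  refund
0    S2       2     24      58
1    S2       3    263      58
2    S3       2     96      39
group by store, max of price:
       price
store       
S2       263
S3        96
add column price_x3 = t['price'] * 3:
       price  price_x3
store                 
S2       263       789
S3        96       288
So iloc[1]['price_x3'] = 288.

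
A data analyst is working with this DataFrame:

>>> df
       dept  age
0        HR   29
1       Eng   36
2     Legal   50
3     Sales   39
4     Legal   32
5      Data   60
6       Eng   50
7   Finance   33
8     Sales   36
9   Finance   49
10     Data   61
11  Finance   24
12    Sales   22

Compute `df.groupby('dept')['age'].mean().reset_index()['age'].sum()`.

group by dept, mean of age:
dept
Data       60.500000
Eng        43.000000
Finance    35.333333
HR         29.000000
Legal      41.000000
Sales      32.333333
Name: age, dtype: float64
reset_index():
      dept        age
0     Data  60.500000
1      Eng  43.000000
2  Finance  35.333333
3       HR  29.000000
4    Legal  41.000000
5    Sales  32.333333

241.166666667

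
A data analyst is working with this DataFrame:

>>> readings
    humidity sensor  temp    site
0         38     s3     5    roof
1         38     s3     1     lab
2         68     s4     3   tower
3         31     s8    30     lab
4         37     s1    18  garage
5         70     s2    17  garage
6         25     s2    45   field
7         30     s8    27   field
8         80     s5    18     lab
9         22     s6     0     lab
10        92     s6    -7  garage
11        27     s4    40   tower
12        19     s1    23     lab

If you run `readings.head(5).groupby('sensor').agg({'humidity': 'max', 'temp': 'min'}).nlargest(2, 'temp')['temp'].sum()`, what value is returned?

48

take first 5 rows:
   humidity sensor  temp    site
0        38     s3     5    roof
1        38     s3     1     lab
2        68     s4     3   tower
3        31     s8    30     lab
4        37     s1    18  garage
group by sensor: max(humidity), min(temp):
        humidity  temp
sensor                
s1            37    18
s3            38     1
s4            68     3
s8            31    30
take 2 rows with largest temp:
        humidity  temp
sensor                
s8            31    30
s1            37    18
Reading off the sum of column 'temp', we get 48.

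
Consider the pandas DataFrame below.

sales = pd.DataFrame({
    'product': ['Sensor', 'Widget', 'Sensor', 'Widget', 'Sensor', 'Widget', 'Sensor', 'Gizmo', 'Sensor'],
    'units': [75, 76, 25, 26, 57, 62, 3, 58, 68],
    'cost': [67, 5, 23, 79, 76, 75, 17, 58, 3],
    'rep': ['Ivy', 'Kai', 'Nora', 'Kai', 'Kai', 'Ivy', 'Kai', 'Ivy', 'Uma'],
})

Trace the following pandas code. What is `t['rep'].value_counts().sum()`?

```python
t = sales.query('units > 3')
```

8

filter rows where units > 3:
  product  units  cost   rep
0  Sensor     75    67   Ivy
1  Widget     76     5   Kai
2  Sensor     25    23  Nora
3  Widget     26    79   Kai
4  Sensor     57    76   Kai
5  Widget     62    75   Ivy
7   Gizmo     58    58   Ivy
8  Sensor     68     3   Uma
value_counts of rep:
rep
Ivy     3
Kai     3
Nora    1
Uma     1
Name: count, dtype: int64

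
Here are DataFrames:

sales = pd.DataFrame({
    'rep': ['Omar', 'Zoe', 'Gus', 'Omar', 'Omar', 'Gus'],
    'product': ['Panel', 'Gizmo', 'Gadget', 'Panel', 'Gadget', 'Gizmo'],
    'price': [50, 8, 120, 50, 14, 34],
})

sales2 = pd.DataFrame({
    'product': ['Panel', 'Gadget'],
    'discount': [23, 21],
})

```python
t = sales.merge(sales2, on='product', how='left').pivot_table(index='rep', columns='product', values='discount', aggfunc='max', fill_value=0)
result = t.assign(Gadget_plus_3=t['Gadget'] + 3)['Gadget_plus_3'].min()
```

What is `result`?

merge on 'product' (how='left') → 6 rows:
    rep product  price  discount
0  Omar   Panel     50      23.0
1   Zoe   Gizmo      8       NaN
2   Gus  Gadget    120      21.0
3  Omar   Panel     50      23.0
4  Omar  Gadget     14      21.0
5   Gus   Gizmo     34       NaN
pivot: rows=rep, cols=product, max(discount):
product  Gadget  Panel
rep                   
Gus        21.0    0.0
Omar       21.0   23.0
add column Gadget_plus_3 = t['Gadget'] + 3:
product  Gadget  Panel  Gadget_plus_3
rep                                  
Gus        21.0    0.0           24.0
Omar       21.0   23.0           24.0
min of column 'Gadget_plus_3' → 24.0

24.0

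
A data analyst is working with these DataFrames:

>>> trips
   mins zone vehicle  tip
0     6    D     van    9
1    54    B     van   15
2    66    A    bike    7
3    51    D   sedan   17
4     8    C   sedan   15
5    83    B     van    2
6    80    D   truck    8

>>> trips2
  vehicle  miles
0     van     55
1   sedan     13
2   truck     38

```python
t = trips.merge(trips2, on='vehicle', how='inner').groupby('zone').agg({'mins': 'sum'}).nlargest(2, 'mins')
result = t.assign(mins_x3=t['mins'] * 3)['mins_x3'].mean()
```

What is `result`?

merge on 'vehicle' (how='inner') → 6 rows:
   mins zone vehicle  tip  miles
0     6    D     van    9     55
1    54    B     van   15     55
2    51    D   sedan   17     13
3     8    C   sedan   15     13
4    83    B     van    2     55
5    80    D   truck    8     38
group by zone, sum of mins:
      mins
zone      
B      137
C        8
D      137
take 2 rows with largest mins:
      mins
zone      
B      137
D      137
add column mins_x3 = t['mins'] * 3:
      mins  mins_x3
zone               
B      137      411
D      137      411

411.0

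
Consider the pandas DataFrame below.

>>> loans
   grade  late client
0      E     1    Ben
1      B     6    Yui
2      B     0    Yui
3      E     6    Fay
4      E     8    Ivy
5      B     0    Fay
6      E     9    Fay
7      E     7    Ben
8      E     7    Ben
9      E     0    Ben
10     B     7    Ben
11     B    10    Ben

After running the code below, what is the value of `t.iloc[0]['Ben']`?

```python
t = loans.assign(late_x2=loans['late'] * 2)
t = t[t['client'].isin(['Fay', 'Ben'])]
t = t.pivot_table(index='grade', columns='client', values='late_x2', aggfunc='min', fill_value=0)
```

add column late_x2 = loans['late'] * 2:
   grade  late client  late_x2
0      E     1    Ben        2
1      B     6    Yui       12
2      B     0    Yui        0
3      E     6    Fay       12
4      E     8    Ivy       16
5      B     0    Fay        0
6      E     9    Fay       18
7      E     7    Ben       14
8      E     7    Ben       14
9      E     0    Ben        0
10     B     7    Ben       14
11     B    10    Ben       20
filter rows where client in ['Fay', 'Ben']:
   grade  late client  late_x2
0      E     1    Ben        2
3      E     6    Fay       12
5      B     0    Fay        0
6      E     9    Fay       18
7      E     7    Ben       14
8      E     7    Ben       14
9      E     0    Ben        0
10     B     7    Ben       14
11     B    10    Ben       20
pivot: rows=grade, cols=client, min(late_x2):
client  Ben  Fay
grade           
B        14    0
E         0   12
Hence 14.

14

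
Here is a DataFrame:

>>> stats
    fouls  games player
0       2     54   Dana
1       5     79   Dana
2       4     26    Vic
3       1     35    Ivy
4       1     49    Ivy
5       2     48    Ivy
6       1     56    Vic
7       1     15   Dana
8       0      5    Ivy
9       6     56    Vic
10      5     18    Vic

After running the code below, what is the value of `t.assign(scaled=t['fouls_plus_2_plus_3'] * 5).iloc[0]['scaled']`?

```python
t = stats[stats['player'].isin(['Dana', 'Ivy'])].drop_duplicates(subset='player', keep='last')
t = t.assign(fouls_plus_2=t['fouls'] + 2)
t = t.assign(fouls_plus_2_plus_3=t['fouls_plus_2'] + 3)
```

filter rows where player in ['Dana', 'Ivy']:
   fouls  games player
0      2     54   Dana
1      5     79   Dana
3      1     35    Ivy
4      1     49    Ivy
5      2     48    Ivy
7      1     15   Dana
8      0      5    Ivy
drop duplicate player (keep=last):
   fouls  games player
7      1     15   Dana
8      0      5    Ivy
add column fouls_plus_2 = t['fouls'] + 2:
   fouls  games player  fouls_plus_2
7      1     15   Dana             3
8      0      5    Ivy             2
add column fouls_plus_2_plus_3 = t['fouls_plus_2'] + 3:
   fouls  games player  fouls_plus_2  fouls_plus_2_plus_3
7      1     15   Dana             3                    6
8      0      5    Ivy             2                    5
add column scaled = t['fouls_plus_2_plus_3'] * 5:
   fouls  games player  fouls_plus_2  fouls_plus_2_plus_3  scaled
7      1     15   Dana             3                    6      30
8      0      5    Ivy             2                    5      25

30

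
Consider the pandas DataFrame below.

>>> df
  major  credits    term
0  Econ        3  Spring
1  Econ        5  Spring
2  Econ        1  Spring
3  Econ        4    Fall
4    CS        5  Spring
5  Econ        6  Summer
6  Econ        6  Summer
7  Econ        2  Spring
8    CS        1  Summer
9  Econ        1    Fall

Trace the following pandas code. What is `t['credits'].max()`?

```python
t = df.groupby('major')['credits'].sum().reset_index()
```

28

group by major, sum of credits:
major
CS       6
Econ    28
Name: credits, dtype: int64
reset_index():
  major  credits
0    CS        6
1  Econ       28
Finally, max of column 'credits' = 28.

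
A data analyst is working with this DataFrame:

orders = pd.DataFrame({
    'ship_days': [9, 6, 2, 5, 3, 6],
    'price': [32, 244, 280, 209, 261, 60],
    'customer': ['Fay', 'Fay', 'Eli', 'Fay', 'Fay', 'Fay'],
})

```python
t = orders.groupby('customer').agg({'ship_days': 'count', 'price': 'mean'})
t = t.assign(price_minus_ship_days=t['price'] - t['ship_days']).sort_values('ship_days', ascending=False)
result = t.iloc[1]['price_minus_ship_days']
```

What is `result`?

group by customer: count(ship_days), mean(price):
          ship_days  price
customer                  
Eli               1  280.0
Fay               5  161.2
add column price_minus_ship_days = t['price'] - t['ship_days']:
          ship_days  price  price_minus_ship_days
customer                                         
Eli               1  280.0                  279.0
Fay               5  161.2                  156.2
sort by ship_days descending:
          ship_days  price  price_minus_ship_days
customer                                         
Fay               5  161.2                  156.2
Eli               1  280.0                  279.0
Finally, value at position 1, column 'price_minus_ship_days' = 279.0.

279.0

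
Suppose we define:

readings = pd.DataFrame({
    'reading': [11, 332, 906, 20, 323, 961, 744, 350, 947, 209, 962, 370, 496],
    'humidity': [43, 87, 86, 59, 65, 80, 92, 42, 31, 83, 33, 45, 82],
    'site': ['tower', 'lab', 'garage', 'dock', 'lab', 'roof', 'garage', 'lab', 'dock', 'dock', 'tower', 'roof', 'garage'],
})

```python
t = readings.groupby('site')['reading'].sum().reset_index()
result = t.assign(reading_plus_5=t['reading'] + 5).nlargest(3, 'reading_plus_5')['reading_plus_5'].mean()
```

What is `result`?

group by site, sum of reading:
site
dock      1176
garage    2146
lab       1005
roof      1331
tower      973
Name: reading, dtype: int64
reset_index():
     site  reading
0    dock     1176
1  garage     2146
2     lab     1005
3    roof     1331
4   tower      973
add column reading_plus_5 = t['reading'] + 5:
     site  reading  reading_plus_5
0    dock     1176            1181
1  garage     2146            2151
2     lab     1005            1010
3    roof     1331            1336
4   tower      973             978
take 3 rows with largest reading_plus_5:
     site  reading  reading_plus_5
1  garage     2146            2151
3    roof     1331            1336
0    dock     1176            1181
Taking the mean of column 'reading_plus_5' gives 1556.0.

1556.0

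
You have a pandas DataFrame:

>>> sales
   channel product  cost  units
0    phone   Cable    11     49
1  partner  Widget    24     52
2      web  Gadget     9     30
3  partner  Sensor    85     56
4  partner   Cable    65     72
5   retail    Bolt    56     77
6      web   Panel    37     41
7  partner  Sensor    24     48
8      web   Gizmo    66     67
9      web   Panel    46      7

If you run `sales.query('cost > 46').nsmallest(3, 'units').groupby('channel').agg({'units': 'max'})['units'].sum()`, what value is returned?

filter rows where cost > 46:
   channel product  cost  units
3  partner  Sensor    85     56
4  partner   Cable    65     72
5   retail    Bolt    56     77
8      web   Gizmo    66     67
take 3 rows with smallest units:
   channel product  cost  units
3  partner  Sensor    85     56
8      web   Gizmo    66     67
4  partner   Cable    65     72
group by channel, max of units:
         units
channel       
partner     72
web         67
sum of column 'units' → 139

139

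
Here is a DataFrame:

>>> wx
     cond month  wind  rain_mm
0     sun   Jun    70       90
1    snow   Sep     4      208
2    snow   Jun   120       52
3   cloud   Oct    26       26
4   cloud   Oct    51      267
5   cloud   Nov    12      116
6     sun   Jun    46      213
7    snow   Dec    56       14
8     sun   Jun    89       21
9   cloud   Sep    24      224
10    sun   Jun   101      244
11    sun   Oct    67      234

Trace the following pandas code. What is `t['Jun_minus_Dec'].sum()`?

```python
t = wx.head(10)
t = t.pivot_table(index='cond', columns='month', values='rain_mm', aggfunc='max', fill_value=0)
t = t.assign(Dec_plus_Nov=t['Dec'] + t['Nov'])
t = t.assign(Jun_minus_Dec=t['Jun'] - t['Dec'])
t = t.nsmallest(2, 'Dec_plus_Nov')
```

251

take first 10 rows:
    cond month  wind  rain_mm
0    sun   Jun    70       90
1   snow   Sep     4      208
2   snow   Jun   120       52
3  cloud   Oct    26       26
4  cloud   Oct    51      267
5  cloud   Nov    12      116
6    sun   Jun    46      213
7   snow   Dec    56       14
8    sun   Jun    89       21
9  cloud   Sep    24      224
pivot: rows=cond, cols=month, max(rain_mm):
month  Dec  Jun  Nov  Oct  Sep
cond                          
cloud    0    0  116  267  224
snow    14   52    0    0  208
sun      0  213    0    0    0
add column Dec_plus_Nov = t['Dec'] + t['Nov']:
month  Dec  Jun  Nov  Oct  Sep  Dec_plus_Nov
cond                                        
cloud    0    0  116  267  224           116
snow    14   52    0    0  208            14
sun      0  213    0    0    0             0
add column Jun_minus_Dec = t['Jun'] - t['Dec']:
month  Dec  Jun  Nov  Oct  Sep  Dec_plus_Nov  Jun_minus_Dec
cond                                                       
cloud    0    0  116  267  224           116              0
snow    14   52    0    0  208            14             38
sun      0  213    0    0    0             0            213
take 2 rows with smallest Dec_plus_Nov:
month  Dec  Jun  Nov  Oct  Sep  Dec_plus_Nov  Jun_minus_Dec
cond                                                       
sun      0  213    0    0    0             0            213
snow    14   52    0    0  208            14             38
The sum of column 'Jun_minus_Dec' is 251.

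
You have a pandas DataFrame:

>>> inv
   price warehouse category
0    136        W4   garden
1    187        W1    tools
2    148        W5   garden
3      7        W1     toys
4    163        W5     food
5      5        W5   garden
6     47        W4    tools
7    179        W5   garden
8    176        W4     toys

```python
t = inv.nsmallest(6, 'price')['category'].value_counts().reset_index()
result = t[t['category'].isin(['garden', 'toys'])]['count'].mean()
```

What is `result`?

take 6 rows with smallest price:
   price warehouse category
5      5        W5   garden
3      7        W1     toys
6     47        W4    tools
0    136        W4   garden
2    148        W5   garden
4    163        W5     food
value_counts of category:
category
garden    3
toys      1
tools     1
food      1
Name: count, dtype: int64
reset_index():
  category  count
0   garden      3
1     toys      1
2    tools      1
3     food      1
filter rows where category in ['garden', 'toys']:
  category  count
0   garden      3
1     toys      1
Taking the mean of column 'count' gives 2.0.

2.0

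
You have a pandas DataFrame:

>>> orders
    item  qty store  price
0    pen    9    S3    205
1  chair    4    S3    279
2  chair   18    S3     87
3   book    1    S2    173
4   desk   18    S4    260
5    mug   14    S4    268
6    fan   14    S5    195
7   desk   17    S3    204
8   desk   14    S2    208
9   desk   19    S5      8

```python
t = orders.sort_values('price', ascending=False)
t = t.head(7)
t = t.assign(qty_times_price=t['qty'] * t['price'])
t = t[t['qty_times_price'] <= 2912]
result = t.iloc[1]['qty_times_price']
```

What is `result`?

sort by price descending:
    item  qty store  price
1  chair    4    S3    279
5    mug   14    S4    268
4   desk   18    S4    260
8   desk   14    S2    208
0    pen    9    S3    205
7   desk   17    S3    204
6    fan   14    S5    195
3   book    1    S2    173
2  chair   18    S3     87
9   desk   19    S5      8
take first 7 rows:
    item  qty store  price
1  chair    4    S3    279
5    mug   14    S4    268
4   desk   18    S4    260
8   desk   14    S2    208
0    pen    9    S3    205
7   desk   17    S3    204
6    fan   14    S5    195
add column qty_times_price = t['qty'] * t['price']:
    item  qty store  price  qty_times_price
1  chair    4    S3    279             1116
5    mug   14    S4    268             3752
4   desk   18    S4    260             4680
8   desk   14    S2    208             2912
0    pen    9    S3    205             1845
7   desk   17    S3    204             3468
6    fan   14    S5    195             2730
filter rows where qty_times_price <= 2912:
    item  qty store  price  qty_times_price
1  chair    4    S3    279             1116
8   desk   14    S2    208             2912
0    pen    9    S3    205             1845
6    fan   14    S5    195             2730
Reading off the value at position 1, column 'qty_times_price', we get 2912.

2912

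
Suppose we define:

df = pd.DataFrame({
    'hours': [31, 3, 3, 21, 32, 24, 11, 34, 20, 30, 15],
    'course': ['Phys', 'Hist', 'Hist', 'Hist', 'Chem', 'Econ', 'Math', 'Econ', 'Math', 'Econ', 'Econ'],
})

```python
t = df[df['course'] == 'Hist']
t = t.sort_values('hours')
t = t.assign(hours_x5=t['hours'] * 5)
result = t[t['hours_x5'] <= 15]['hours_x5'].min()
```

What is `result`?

15

filter rows where course == 'Hist':
   hours course
1      3   Hist
2      3   Hist
3     21   Hist
sort by hours:
   hours course
1      3   Hist
2      3   Hist
3     21   Hist
add column hours_x5 = t['hours'] * 5:
   hours course  hours_x5
1      3   Hist        15
2      3   Hist        15
3     21   Hist       105
filter rows where hours_x5 <= 15:
   hours course  hours_x5
1      3   Hist        15
2      3   Hist        15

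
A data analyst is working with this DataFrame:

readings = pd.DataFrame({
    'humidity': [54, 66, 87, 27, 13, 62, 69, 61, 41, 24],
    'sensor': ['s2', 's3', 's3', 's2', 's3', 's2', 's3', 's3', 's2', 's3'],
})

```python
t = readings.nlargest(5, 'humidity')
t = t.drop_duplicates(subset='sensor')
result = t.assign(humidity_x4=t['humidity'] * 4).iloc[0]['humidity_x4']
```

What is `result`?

348

take 5 rows with largest humidity:
   humidity sensor
2        87     s3
6        69     s3
1        66     s3
5        62     s2
7        61     s3
drop duplicate sensor (keep=first):
   humidity sensor
2        87     s3
5        62     s2
add column humidity_x4 = t['humidity'] * 4:
   humidity sensor  humidity_x4
2        87     s3          348
5        62     s2          248
Then the value at position 0, column 'humidity_x4': 348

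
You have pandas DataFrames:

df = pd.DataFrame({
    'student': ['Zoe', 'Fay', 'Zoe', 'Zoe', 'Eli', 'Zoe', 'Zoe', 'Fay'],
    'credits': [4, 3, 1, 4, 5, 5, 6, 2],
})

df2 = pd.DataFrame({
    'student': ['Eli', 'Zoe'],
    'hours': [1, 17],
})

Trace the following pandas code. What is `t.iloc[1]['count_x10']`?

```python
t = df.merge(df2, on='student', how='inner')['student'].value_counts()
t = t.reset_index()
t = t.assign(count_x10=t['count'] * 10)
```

merge on 'student' (how='inner') → 6 rows:
  student  credits  hours
0     Zoe        4     17
1     Zoe        1     17
2     Zoe        4     17
3     Eli        5      1
4     Zoe        5     17
5     Zoe        6     17
value_counts of student:
student
Zoe    5
Eli    1
Name: count, dtype: int64
reset_index():
  student  count
0     Zoe      5
1     Eli      1
add column count_x10 = t['count'] * 10:
  student  count  count_x10
0     Zoe      5         50
1     Eli      1         10
Reading off the value at position 1, column 'count_x10', we get 10.

10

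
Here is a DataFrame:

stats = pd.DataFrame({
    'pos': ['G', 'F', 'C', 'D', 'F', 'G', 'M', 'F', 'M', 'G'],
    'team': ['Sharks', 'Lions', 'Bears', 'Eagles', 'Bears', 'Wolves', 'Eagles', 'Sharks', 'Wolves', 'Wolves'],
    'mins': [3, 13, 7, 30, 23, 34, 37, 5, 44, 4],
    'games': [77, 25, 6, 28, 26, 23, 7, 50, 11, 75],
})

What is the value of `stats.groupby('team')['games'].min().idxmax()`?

group by team, min of games:
team
Bears      6
Eagles     7
Lions     25
Sharks    50
Wolves    11
Name: games, dtype: int64

Sharks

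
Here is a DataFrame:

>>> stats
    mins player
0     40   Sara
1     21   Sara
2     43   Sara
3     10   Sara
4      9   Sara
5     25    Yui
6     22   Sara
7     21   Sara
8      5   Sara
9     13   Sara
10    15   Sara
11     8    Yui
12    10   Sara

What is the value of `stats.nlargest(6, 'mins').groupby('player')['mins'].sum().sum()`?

take 6 rows with largest mins:
   mins player
2    43   Sara
0    40   Sara
5    25    Yui
6    22   Sara
1    21   Sara
7    21   Sara
group by player, sum of mins:
player
Sara    147
Yui      25
Name: mins, dtype: int64

172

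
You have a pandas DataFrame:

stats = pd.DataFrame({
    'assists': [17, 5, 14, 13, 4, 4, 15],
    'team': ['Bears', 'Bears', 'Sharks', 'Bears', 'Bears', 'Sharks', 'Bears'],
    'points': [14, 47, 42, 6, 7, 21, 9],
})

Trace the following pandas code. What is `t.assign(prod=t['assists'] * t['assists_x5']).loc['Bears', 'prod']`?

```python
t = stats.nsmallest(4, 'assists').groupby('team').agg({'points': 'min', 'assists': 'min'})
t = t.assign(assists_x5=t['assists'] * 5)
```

take 4 rows with smallest assists:
   assists    team  points
4        4   Bears       7
5        4  Sharks      21
1        5   Bears      47
3       13   Bears       6
group by team: min(points), min(assists):
        points  assists
team                   
Bears        6        4
Sharks      21        4
add column assists_x5 = t['assists'] * 5:
        points  assists  assists_x5
team                               
Bears        6        4          20
Sharks      21        4          20
add column prod = t['assists'] * t['assists_x5']:
        points  assists  assists_x5  prod
team                                     
Bears        6        4          20    80
Sharks      21        4          20    80

80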